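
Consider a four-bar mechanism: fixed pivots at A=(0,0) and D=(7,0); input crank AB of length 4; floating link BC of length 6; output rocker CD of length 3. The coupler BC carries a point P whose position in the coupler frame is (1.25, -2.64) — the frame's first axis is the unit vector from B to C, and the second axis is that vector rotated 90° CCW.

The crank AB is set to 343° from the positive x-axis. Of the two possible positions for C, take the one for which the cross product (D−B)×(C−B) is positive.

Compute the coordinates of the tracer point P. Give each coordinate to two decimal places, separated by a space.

6.46 -2.44

A=(0,0), D=(7.00,0)
B = A + 4.00·(cos343°, sin343°) = (3.8252, -1.1695)
|BD| = 3.3833
circle(B,6.00) ∩ circle(D,3.00): a=5.6818, h=1.9279
  candidates: C₊=(8.4904,2.6036) cross=6.523; C₋=(9.8232,-1.0146) cross=-6.523
  mode + wants cross > 0 → take C=(8.4904,2.6036) (cross=6.523)
ex = (C−B)/|BC| = (0.7775,0.6288); ey = (-0.6288,0.7775)
P = B + 1.25·ex + -2.64·ey = (6.4573,-2.4361)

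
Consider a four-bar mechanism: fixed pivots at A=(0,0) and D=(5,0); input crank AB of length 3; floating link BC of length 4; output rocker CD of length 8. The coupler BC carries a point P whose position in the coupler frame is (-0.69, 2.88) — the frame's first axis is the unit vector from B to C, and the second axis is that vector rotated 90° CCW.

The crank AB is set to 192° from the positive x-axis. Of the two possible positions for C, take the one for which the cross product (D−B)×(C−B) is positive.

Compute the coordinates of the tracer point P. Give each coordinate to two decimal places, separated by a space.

A=(0,0), D=(5.00,0)
B = A + 3.00·(cos192°, sin192°) = (-2.9344, -0.6237)
|BD| = 7.9589
circle(B,4.00) ∩ circle(D,8.00): a=0.9640, h=3.8821
  candidates: C₊=(-2.2777,3.3220) cross=30.897; C₋=(-1.6692,-4.4184) cross=-30.897
  mode + wants cross > 0 → take C=(-2.2777,3.3220) (cross=30.897)
ex = (C−B)/|BC| = (0.1642,0.9864); ey = (-0.9864,0.1642)
P = B + -0.69·ex + 2.88·ey = (-5.8886,-0.8315)

-5.89 -0.83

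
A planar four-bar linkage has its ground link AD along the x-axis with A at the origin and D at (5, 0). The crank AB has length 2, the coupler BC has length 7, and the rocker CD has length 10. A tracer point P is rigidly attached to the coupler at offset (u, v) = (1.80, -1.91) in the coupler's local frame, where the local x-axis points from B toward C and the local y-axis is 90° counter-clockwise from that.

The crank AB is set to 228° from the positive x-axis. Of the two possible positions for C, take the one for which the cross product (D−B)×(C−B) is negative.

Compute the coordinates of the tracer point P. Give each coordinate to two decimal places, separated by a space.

-2.99 -3.53

A=(0,0), D=(5.00,0)
B = A + 2.00·(cos228°, sin228°) = (-1.3383, -1.4863)
|BD| = 6.5102
circle(B,7.00) ∩ circle(D,10.00): a=-0.6618, h=6.9686
  candidates: C₊=(-3.5736,5.1472) cross=45.367; C₋=(-0.3917,-8.4220) cross=-45.367
  mode - wants cross < 0 → take C=(-0.3917,-8.4220) (cross=-45.367)
ex = (C−B)/|BC| = (0.1352,-0.9908); ey = (0.9908,0.1352)
P = B + 1.80·ex + -1.91·ey = (-2.9873,-3.5280)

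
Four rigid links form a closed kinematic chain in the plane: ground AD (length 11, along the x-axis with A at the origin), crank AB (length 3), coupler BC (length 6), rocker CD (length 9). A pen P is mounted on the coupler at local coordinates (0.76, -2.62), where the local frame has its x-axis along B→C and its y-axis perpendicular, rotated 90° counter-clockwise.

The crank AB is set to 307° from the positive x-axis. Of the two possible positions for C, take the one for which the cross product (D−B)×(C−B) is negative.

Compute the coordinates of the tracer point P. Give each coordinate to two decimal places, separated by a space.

A=(0,0), D=(11.00,0)
B = A + 3.00·(cos307°, sin307°) = (1.8054, -2.3959)
|BD| = 9.5016
circle(B,6.00) ∩ circle(D,9.00): a=2.3828, h=5.5066
  candidates: C₊=(2.7227,3.5336) cross=52.321; C₋=(5.4997,-7.1237) cross=-52.321
  mode - wants cross < 0 → take C=(5.4997,-7.1237) (cross=-52.321)
ex = (C−B)/|BC| = (0.6157,-0.7880); ey = (0.7880,0.6157)
P = B + 0.76·ex + -2.62·ey = (0.2089,-4.6079)

0.21 -4.61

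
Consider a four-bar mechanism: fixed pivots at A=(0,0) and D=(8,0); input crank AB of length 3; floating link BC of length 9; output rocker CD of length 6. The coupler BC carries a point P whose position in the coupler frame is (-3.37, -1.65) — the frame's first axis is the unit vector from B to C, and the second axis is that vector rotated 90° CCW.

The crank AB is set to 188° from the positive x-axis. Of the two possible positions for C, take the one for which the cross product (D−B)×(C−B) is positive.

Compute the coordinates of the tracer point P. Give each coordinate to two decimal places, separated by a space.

A=(0,0), D=(8.00,0)
B = A + 3.00·(cos188°, sin188°) = (-2.9708, -0.4175)
|BD| = 10.9787
circle(B,9.00) ∩ circle(D,6.00): a=7.5388, h=4.9160
  candidates: C₊=(4.3756,4.7816) cross=53.971; C₋=(4.7495,-5.0432) cross=-53.971
  mode + wants cross > 0 → take C=(4.3756,4.7816) (cross=53.971)
ex = (C−B)/|BC| = (0.8163,0.5777); ey = (-0.5777,0.8163)
P = B + -3.37·ex + -1.65·ey = (-4.7684,-3.7111)

-4.77 -3.71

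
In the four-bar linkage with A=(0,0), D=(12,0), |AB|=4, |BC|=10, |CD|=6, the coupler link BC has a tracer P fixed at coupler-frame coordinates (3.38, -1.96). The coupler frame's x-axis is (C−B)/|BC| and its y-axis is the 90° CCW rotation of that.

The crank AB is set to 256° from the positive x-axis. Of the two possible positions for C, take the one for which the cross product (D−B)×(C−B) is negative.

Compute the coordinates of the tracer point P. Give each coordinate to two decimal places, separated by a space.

2.13 -6.26

A=(0,0), D=(12.00,0)
B = A + 4.00·(cos256°, sin256°) = (-0.9677, -3.8812)
|BD| = 13.5360
circle(B,10.00) ∩ circle(D,6.00): a=9.1321, h=4.0749
  candidates: C₊=(6.6125,2.6411) cross=55.159; C₋=(8.9494,-5.1666) cross=-55.159
  mode - wants cross < 0 → take C=(8.9494,-5.1666) (cross=-55.159)
ex = (C−B)/|BC| = (0.9917,-0.1285); ey = (0.1285,0.9917)
P = B + 3.38·ex + -1.96·ey = (2.1323,-6.2594)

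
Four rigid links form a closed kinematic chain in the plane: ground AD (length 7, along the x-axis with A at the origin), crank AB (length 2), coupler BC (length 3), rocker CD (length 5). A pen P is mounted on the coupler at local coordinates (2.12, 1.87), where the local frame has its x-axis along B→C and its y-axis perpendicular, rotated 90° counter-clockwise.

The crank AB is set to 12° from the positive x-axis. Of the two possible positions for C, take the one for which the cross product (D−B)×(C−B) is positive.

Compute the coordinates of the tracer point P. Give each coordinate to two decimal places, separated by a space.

1.07 3.10

A=(0,0), D=(7.00,0)
B = A + 2.00·(cos12°, sin12°) = (1.9563, 0.4158)
|BD| = 5.0608
circle(B,3.00) ∩ circle(D,5.00): a=0.9496, h=2.8457
  candidates: C₊=(3.1365,3.1739) cross=14.402; C₋=(2.6689,-2.4983) cross=-14.402
  mode + wants cross > 0 → take C=(3.1365,3.1739) (cross=14.402)
ex = (C−B)/|BC| = (0.3934,0.9194); ey = (-0.9194,0.3934)
P = B + 2.12·ex + 1.87·ey = (1.0711,3.1006)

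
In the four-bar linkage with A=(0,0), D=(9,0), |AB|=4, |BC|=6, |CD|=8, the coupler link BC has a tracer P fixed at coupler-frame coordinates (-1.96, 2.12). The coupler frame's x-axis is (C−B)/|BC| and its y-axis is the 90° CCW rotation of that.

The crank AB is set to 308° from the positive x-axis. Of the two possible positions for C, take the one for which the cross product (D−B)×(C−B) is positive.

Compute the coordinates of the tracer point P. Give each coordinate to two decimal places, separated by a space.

A=(0,0), D=(9.00,0)
B = A + 4.00·(cos308°, sin308°) = (2.4626, -3.1520)
|BD| = 7.2576
circle(B,6.00) ∩ circle(D,8.00): a=1.6998, h=5.7542
  candidates: C₊=(1.4946,2.7694) cross=41.762; C₋=(6.4928,-7.5970) cross=-41.762
  mode + wants cross > 0 → take C=(1.4946,2.7694) (cross=41.762)
ex = (C−B)/|BC| = (-0.1613,0.9869); ey = (-0.9869,-0.1613)
P = B + -1.96·ex + 2.12·ey = (0.6866,-5.4284)

0.69 -5.43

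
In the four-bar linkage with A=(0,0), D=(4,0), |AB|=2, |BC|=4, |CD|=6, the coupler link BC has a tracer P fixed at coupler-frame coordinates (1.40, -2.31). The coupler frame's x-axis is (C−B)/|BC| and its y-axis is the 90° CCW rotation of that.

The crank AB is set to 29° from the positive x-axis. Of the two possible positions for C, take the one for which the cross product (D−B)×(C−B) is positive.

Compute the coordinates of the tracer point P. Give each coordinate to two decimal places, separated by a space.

A=(0,0), D=(4.00,0)
B = A + 2.00·(cos29°, sin29°) = (1.7492, 0.9696)
|BD| = 2.4507
circle(B,4.00) ∩ circle(D,6.00): a=-2.8550, h=2.8016
  candidates: C₊=(0.2356,4.6722) cross=6.866; C₋=(-1.9813,-0.4738) cross=-6.866
  mode + wants cross > 0 → take C=(0.2356,4.6722) (cross=6.866)
ex = (C−B)/|BC| = (-0.3784,0.9256); ey = (-0.9256,-0.3784)
P = B + 1.40·ex + -2.31·ey = (3.3577,3.1397)

3.36 3.14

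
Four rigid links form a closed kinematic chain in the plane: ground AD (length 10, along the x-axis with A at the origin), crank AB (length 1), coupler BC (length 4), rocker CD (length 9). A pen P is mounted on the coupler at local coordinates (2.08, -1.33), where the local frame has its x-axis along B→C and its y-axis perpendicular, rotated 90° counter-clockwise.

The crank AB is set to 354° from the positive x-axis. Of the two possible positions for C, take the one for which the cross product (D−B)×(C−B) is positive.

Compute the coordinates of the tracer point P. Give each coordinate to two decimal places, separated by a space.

2.74 1.65

A=(0,0), D=(10.00,0)
B = A + 1.00·(cos354°, sin354°) = (0.9945, -0.1045)
|BD| = 9.0061
circle(B,4.00) ∩ circle(D,9.00): a=0.8944, h=3.8987
  candidates: C₊=(1.8436,3.8043) cross=35.112; C₋=(1.9341,-3.9926) cross=-35.112
  mode + wants cross > 0 → take C=(1.8436,3.8043) (cross=35.112)
ex = (C−B)/|BC| = (0.2123,0.9772); ey = (-0.9772,0.2123)
P = B + 2.08·ex + -1.33·ey = (2.7357,1.6458)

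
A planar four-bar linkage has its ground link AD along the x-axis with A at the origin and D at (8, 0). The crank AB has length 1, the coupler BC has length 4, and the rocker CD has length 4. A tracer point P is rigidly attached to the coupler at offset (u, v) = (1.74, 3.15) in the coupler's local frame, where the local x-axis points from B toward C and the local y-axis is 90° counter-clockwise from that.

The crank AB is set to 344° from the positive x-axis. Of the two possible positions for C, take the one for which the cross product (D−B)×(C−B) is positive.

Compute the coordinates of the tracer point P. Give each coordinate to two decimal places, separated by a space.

A=(0,0), D=(8.00,0)
B = A + 1.00·(cos344°, sin344°) = (0.9613, -0.2756)
|BD| = 7.0441
circle(B,4.00) ∩ circle(D,4.00): a=3.5221, h=1.8961
  candidates: C₊=(4.4064,1.7568) cross=13.356; C₋=(4.5548,-2.0324) cross=-13.356
  mode + wants cross > 0 → take C=(4.4064,1.7568) (cross=13.356)
ex = (C−B)/|BC| = (0.8613,0.5081); ey = (-0.5081,0.8613)
P = B + 1.74·ex + 3.15·ey = (0.8594,3.3215)

0.86 3.32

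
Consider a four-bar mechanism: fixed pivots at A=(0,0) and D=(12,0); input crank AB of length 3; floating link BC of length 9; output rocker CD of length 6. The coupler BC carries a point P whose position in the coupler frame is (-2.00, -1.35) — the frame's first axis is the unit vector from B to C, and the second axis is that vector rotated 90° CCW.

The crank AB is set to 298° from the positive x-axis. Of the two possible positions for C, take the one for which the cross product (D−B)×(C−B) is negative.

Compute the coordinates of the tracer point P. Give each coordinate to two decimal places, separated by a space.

-0.93 -3.26

A=(0,0), D=(12.00,0)
B = A + 3.00·(cos298°, sin298°) = (1.4084, -2.6488)
|BD| = 10.9178
circle(B,9.00) ∩ circle(D,6.00): a=7.5198, h=4.9450
  candidates: C₊=(7.5037,3.9729) cross=53.989; C₋=(9.9032,-5.6217) cross=-53.989
  mode - wants cross < 0 → take C=(9.9032,-5.6217) (cross=-53.989)
ex = (C−B)/|BC| = (0.9439,-0.3303); ey = (0.3303,0.9439)
P = B + -2.00·ex + -1.35·ey = (-0.9253,-3.2624)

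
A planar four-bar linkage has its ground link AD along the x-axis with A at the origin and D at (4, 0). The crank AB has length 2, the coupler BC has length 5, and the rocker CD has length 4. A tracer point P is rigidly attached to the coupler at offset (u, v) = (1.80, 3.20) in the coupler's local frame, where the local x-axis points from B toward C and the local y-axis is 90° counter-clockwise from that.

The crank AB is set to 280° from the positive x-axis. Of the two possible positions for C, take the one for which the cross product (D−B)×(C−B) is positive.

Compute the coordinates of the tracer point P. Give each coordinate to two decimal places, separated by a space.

A=(0,0), D=(4.00,0)
B = A + 2.00·(cos280°, sin280°) = (0.3473, -1.9696)
|BD| = 4.1499
circle(B,5.00) ∩ circle(D,4.00): a=3.1593, h=3.8754
  candidates: C₊=(1.2888,2.9409) cross=16.083; C₋=(4.9674,-3.8812) cross=-16.083
  mode + wants cross > 0 → take C=(1.2888,2.9409) (cross=16.083)
ex = (C−B)/|BC| = (0.1883,0.9821); ey = (-0.9821,0.1883)
P = B + 1.80·ex + 3.20·ey = (-2.4565,0.4007)

-2.46 0.40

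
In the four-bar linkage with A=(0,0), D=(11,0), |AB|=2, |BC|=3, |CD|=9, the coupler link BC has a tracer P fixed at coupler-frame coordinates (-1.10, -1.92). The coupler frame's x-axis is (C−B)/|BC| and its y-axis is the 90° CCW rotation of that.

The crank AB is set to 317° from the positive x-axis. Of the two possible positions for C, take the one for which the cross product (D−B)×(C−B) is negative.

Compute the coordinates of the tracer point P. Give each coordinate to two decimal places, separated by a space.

A=(0,0), D=(11.00,0)
B = A + 2.00·(cos317°, sin317°) = (1.4627, -1.3640)
|BD| = 9.6343
circle(B,3.00) ∩ circle(D,9.00): a=1.0805, h=2.7987
  candidates: C₊=(2.1361,1.5594) cross=26.963; C₋=(2.9286,-3.9815) cross=-26.963
  mode - wants cross < 0 → take C=(2.9286,-3.9815) (cross=-26.963)
ex = (C−B)/|BC| = (0.4886,-0.8725); ey = (0.8725,0.4886)
P = B + -1.10·ex + -1.92·ey = (-0.7500,-1.3424)

-0.75 -1.34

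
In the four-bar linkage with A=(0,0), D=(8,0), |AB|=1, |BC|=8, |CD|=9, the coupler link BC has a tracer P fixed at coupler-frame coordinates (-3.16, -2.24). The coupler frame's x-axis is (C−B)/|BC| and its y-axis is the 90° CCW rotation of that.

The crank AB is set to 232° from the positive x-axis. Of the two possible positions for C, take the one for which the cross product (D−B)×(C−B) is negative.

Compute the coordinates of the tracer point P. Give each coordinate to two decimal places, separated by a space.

-4.13 0.83

A=(0,0), D=(8.00,0)
B = A + 1.00·(cos232°, sin232°) = (-0.6157, -0.7880)
|BD| = 8.6516
circle(B,8.00) ∩ circle(D,9.00): a=3.3433, h=7.2679
  candidates: C₊=(2.0518,6.7542) cross=62.879; C₋=(3.3758,-7.7212) cross=-62.879
  mode - wants cross < 0 → take C=(3.3758,-7.7212) (cross=-62.879)
ex = (C−B)/|BC| = (0.4989,-0.8666); ey = (0.8666,0.4989)
P = B + -3.16·ex + -2.24·ey = (-4.1336,0.8330)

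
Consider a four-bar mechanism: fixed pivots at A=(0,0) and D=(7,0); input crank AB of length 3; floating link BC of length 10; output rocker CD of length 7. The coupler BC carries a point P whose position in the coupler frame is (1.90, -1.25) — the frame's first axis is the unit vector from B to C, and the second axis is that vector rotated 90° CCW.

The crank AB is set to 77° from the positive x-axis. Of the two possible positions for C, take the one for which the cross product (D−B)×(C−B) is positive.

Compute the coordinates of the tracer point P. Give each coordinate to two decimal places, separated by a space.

A=(0,0), D=(7.00,0)
B = A + 3.00·(cos77°, sin77°) = (0.6749, 2.9231)
|BD| = 6.9679
circle(B,10.00) ∩ circle(D,7.00): a=7.1436, h=6.9978
  candidates: C₊=(10.0951,6.2786) cross=48.760; C₋=(4.2238,-6.4259) cross=-48.760
  mode + wants cross > 0 → take C=(10.0951,6.2786) (cross=48.760)
ex = (C−B)/|BC| = (0.9420,0.3355); ey = (-0.3355,0.9420)
P = B + 1.90·ex + -1.25·ey = (2.8841,2.3831)

2.88 2.38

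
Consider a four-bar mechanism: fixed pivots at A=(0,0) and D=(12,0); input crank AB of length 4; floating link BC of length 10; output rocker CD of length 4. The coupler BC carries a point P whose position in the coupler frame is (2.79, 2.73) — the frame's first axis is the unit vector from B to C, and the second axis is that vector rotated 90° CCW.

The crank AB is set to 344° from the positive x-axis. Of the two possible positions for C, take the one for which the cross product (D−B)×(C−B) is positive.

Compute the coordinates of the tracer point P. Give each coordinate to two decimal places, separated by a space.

4.86 2.67

A=(0,0), D=(12.00,0)
B = A + 4.00·(cos344°, sin344°) = (3.8450, -1.1025)
|BD| = 8.2291
circle(B,10.00) ∩ circle(D,4.00): a=9.2184, h=3.8757
  candidates: C₊=(12.4610,3.9733) cross=31.894; C₋=(13.4996,-3.7083) cross=-31.894
  mode + wants cross > 0 → take C=(12.4610,3.9733) (cross=31.894)
ex = (C−B)/|BC| = (0.8616,0.5076); ey = (-0.5076,0.8616)
P = B + 2.79·ex + 2.73·ey = (4.8632,2.6658)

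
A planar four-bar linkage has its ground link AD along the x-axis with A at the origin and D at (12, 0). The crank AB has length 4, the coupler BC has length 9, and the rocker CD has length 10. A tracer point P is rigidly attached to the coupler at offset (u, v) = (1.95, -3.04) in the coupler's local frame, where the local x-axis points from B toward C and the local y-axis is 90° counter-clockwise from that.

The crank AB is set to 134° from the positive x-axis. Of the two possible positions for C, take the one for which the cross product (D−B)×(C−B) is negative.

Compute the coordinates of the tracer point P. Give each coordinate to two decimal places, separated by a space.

-3.91 -0.55

A=(0,0), D=(12.00,0)
B = A + 4.00·(cos134°, sin134°) = (-2.7786, 2.8774)
|BD| = 15.0561
circle(B,9.00) ∩ circle(D,10.00): a=6.8971, h=5.7819
  candidates: C₊=(5.0963,7.2346) cross=87.053; C₋=(2.8864,-4.1160) cross=-87.053
  mode - wants cross < 0 → take C=(2.8864,-4.1160) (cross=-87.053)
ex = (C−B)/|BC| = (0.6294,-0.7770); ey = (0.7770,0.6294)
P = B + 1.95·ex + -3.04·ey = (-3.9134,-0.5514)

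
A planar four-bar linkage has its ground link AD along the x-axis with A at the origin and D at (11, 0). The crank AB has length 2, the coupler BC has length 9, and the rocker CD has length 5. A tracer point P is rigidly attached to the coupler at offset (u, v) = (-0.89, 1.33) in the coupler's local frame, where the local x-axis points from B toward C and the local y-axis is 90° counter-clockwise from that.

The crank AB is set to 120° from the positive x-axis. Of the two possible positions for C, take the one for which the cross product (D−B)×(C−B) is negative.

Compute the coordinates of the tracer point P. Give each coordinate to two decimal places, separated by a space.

A=(0,0), D=(11.00,0)
B = A + 2.00·(cos120°, sin120°) = (-1.0000, 1.7321)
|BD| = 12.1244
circle(B,9.00) ∩ circle(D,5.00): a=8.3716, h=3.3040
  candidates: C₊=(7.7577,3.8063) cross=40.059; C₋=(6.8137,-2.7340) cross=-40.059
  mode - wants cross < 0 → take C=(6.8137,-2.7340) (cross=-40.059)
ex = (C−B)/|BC| = (0.8682,-0.4962); ey = (0.4962,0.8682)
P = B + -0.89·ex + 1.33·ey = (-1.1127,3.3284)

-1.11 3.33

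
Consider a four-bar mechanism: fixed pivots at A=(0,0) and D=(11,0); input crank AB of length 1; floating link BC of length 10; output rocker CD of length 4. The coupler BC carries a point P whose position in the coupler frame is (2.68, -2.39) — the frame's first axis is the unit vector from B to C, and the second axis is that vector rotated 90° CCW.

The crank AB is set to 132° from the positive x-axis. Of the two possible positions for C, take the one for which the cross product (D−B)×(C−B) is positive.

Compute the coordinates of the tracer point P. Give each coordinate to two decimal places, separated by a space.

A=(0,0), D=(11.00,0)
B = A + 1.00·(cos132°, sin132°) = (-0.6691, 0.7431)
|BD| = 11.6928
circle(B,10.00) ∩ circle(D,4.00): a=9.4383, h=3.3042
  candidates: C₊=(8.9601,3.4408) cross=38.635; C₋=(8.5401,-3.1542) cross=-38.635
  mode + wants cross > 0 → take C=(8.9601,3.4408) (cross=38.635)
ex = (C−B)/|BC| = (0.9629,0.2698); ey = (-0.2698,0.9629)
P = B + 2.68·ex + -2.39·ey = (2.5562,-0.8353)

2.56 -0.84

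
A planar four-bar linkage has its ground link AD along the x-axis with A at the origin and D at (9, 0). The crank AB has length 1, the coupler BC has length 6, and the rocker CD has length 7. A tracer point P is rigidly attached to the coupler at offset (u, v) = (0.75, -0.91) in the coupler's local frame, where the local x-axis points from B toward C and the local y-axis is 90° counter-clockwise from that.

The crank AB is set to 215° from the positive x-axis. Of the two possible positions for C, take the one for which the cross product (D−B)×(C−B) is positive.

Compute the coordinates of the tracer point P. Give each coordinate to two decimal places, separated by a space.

0.36 -0.62

A=(0,0), D=(9.00,0)
B = A + 1.00·(cos215°, sin215°) = (-0.8192, -0.5736)
|BD| = 9.8359
circle(B,6.00) ∩ circle(D,7.00): a=4.2571, h=4.2281
  candidates: C₊=(3.1841,3.8956) cross=41.587; C₋=(3.6773,-4.5463) cross=-41.587
  mode + wants cross > 0 → take C=(3.1841,3.8956) (cross=41.587)
ex = (C−B)/|BC| = (0.6672,0.7449); ey = (-0.7449,0.6672)
P = B + 0.75·ex + -0.91·ey = (0.3591,-0.6221)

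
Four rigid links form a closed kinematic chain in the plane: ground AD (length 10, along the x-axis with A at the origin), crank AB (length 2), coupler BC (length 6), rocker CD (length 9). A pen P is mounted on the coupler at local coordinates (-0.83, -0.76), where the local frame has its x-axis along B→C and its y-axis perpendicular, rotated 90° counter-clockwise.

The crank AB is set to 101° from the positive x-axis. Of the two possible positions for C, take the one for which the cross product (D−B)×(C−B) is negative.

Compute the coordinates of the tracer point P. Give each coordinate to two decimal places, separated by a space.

-1.39 2.47

A=(0,0), D=(10.00,0)
B = A + 2.00·(cos101°, sin101°) = (-0.3816, 1.9633)
|BD| = 10.5656
circle(B,6.00) ∩ circle(D,9.00): a=3.1533, h=5.1046
  candidates: C₊=(3.6652,6.3930) cross=53.933; C₋=(1.7682,-3.6384) cross=-53.933
  mode - wants cross < 0 → take C=(1.7682,-3.6384) (cross=-53.933)
ex = (C−B)/|BC| = (0.3583,-0.9336); ey = (0.9336,0.3583)
P = B + -0.83·ex + -0.76·ey = (-1.3886,2.4658)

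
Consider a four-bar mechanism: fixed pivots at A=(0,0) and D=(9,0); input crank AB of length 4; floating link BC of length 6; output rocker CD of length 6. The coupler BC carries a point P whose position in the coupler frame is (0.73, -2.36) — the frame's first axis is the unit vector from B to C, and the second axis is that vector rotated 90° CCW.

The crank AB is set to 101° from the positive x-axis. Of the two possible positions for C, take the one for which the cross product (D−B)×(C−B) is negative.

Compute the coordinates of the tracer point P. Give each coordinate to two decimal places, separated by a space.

-2.12 1.87

A=(0,0), D=(9.00,0)
B = A + 4.00·(cos101°, sin101°) = (-0.7632, 3.9265)
|BD| = 10.5232
circle(B,6.00) ∩ circle(D,6.00): a=5.2616, h=2.8837
  candidates: C₊=(5.1944,4.6386) cross=30.345; C₋=(3.0424,-0.7121) cross=-30.345
  mode - wants cross < 0 → take C=(3.0424,-0.7121) (cross=-30.345)
ex = (C−B)/|BC| = (0.6343,-0.7731); ey = (0.7731,0.6343)
P = B + 0.73·ex + -2.36·ey = (-2.1248,1.8653)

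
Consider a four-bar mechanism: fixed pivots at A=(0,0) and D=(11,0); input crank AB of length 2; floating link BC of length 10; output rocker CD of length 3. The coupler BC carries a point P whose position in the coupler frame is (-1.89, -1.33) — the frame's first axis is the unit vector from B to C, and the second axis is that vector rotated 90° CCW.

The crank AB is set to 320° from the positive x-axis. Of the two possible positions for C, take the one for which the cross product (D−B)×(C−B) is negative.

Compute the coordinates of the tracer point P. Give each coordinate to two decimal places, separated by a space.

-0.56 -2.28

A=(0,0), D=(11.00,0)
B = A + 2.00·(cos320°, sin320°) = (1.5321, -1.2856)
|BD| = 9.5548
circle(B,10.00) ∩ circle(D,3.00): a=9.5394, h=3.0000
  candidates: C₊=(10.5811,2.9706) cross=28.664; C₋=(11.3884,-2.9748) cross=-28.664
  mode - wants cross < 0 → take C=(11.3884,-2.9748) (cross=-28.664)
ex = (C−B)/|BC| = (0.9856,-0.1689); ey = (0.1689,0.9856)
P = B + -1.89·ex + -1.33·ey = (-0.5554,-2.2772)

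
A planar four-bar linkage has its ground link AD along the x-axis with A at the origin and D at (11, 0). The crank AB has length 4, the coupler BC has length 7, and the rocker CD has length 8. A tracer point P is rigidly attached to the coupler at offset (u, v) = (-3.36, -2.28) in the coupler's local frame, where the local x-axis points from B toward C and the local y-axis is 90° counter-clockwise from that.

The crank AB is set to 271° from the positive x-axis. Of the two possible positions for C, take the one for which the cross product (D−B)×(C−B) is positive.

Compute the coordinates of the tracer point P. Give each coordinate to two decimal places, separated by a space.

A=(0,0), D=(11.00,0)
B = A + 4.00·(cos271°, sin271°) = (0.0698, -3.9994)
|BD| = 11.6389
circle(B,7.00) ∩ circle(D,8.00): a=5.1751, h=4.7137
  candidates: C₊=(3.3100,2.2055) cross=54.862; C₋=(6.5495,-6.6478) cross=-54.862
  mode + wants cross > 0 → take C=(3.3100,2.2055) (cross=54.862)
ex = (C−B)/|BC| = (0.4629,0.8864); ey = (-0.8864,0.4629)
P = B + -3.36·ex + -2.28·ey = (0.5355,-8.0331)

0.54 -8.03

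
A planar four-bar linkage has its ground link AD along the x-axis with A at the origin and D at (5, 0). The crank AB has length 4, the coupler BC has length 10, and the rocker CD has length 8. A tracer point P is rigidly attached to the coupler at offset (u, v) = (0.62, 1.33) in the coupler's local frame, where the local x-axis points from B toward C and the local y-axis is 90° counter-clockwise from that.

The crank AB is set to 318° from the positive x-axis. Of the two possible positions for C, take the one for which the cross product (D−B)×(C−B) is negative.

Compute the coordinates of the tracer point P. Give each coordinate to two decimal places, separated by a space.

A=(0,0), D=(5.00,0)
B = A + 4.00·(cos318°, sin318°) = (2.9726, -2.6765)
|BD| = 3.3577
circle(B,10.00) ∩ circle(D,8.00): a=7.0397, h=7.1023
  candidates: C₊=(1.5617,7.2235) cross=23.848; C₋=(12.8847,-1.3535) cross=-23.848
  mode - wants cross < 0 → take C=(12.8847,-1.3535) (cross=-23.848)
ex = (C−B)/|BC| = (0.9912,0.1323); ey = (-0.1323,0.9912)
P = B + 0.62·ex + 1.33·ey = (3.4112,-1.2762)

3.41 -1.28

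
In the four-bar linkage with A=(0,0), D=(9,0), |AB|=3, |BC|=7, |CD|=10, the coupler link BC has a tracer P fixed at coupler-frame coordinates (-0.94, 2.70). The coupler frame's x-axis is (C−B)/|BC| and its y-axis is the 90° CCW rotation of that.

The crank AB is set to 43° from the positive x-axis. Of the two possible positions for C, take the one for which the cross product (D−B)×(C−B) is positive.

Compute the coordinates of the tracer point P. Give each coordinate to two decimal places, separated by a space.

-0.66 1.91

A=(0,0), D=(9.00,0)
B = A + 3.00·(cos43°, sin43°) = (2.1941, 2.0460)
|BD| = 7.1068
circle(B,7.00) ∩ circle(D,10.00): a=-0.0347, h=6.9999
  candidates: C₊=(4.1761,8.7595) cross=49.747; C₋=(0.1456,-4.6476) cross=-49.747
  mode + wants cross > 0 → take C=(4.1761,8.7595) (cross=49.747)
ex = (C−B)/|BC| = (0.2831,0.9591); ey = (-0.9591,0.2831)
P = B + -0.94·ex + 2.70·ey = (-0.6616,1.9089)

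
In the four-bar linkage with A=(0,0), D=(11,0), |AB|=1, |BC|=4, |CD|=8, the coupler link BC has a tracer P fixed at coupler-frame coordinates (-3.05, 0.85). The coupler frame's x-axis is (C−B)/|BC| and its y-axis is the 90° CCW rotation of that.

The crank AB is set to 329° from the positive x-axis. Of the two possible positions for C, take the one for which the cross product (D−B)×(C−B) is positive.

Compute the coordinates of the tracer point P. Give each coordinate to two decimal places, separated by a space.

A=(0,0), D=(11.00,0)
B = A + 1.00·(cos329°, sin329°) = (0.8572, -0.5150)
|BD| = 10.1559
circle(B,4.00) ∩ circle(D,8.00): a=2.7148, h=2.9377
  candidates: C₊=(3.4195,2.5565) cross=29.835; C₋=(3.7174,-3.3113) cross=-29.835
  mode + wants cross > 0 → take C=(3.4195,2.5565) (cross=29.835)
ex = (C−B)/|BC| = (0.6406,0.7679); ey = (-0.7679,0.6406)
P = B + -3.05·ex + 0.85·ey = (-1.7493,-2.3126)

-1.75 -2.31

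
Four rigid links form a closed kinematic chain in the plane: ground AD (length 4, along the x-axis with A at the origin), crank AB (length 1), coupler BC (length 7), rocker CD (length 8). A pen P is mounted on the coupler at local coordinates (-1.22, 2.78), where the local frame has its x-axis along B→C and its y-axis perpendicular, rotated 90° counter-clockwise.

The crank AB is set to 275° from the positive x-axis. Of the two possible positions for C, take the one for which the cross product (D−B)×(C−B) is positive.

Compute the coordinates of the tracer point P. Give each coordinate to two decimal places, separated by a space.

-2.35 -2.81

A=(0,0), D=(4.00,0)
B = A + 1.00·(cos275°, sin275°) = (0.0872, -0.9962)
|BD| = 4.0377
circle(B,7.00) ∩ circle(D,8.00): a=0.1613, h=6.9981
  candidates: C₊=(-1.4831,5.8254) cross=28.256; C₋=(1.9701,-7.7382) cross=-28.256
  mode + wants cross > 0 → take C=(-1.4831,5.8254) (cross=28.256)
ex = (C−B)/|BC| = (-0.2243,0.9745); ey = (-0.9745,-0.2243)
P = B + -1.22·ex + 2.78·ey = (-2.3483,-2.8087)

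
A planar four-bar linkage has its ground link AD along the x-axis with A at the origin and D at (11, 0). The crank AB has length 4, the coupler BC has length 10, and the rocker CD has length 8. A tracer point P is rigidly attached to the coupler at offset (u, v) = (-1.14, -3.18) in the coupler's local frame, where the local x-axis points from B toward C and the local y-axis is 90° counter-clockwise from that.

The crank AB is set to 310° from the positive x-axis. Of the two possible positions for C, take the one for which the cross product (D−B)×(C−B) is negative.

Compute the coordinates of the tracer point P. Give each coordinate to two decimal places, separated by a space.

A=(0,0), D=(11.00,0)
B = A + 4.00·(cos310°, sin310°) = (2.5712, -3.0642)
|BD| = 8.9685
circle(B,10.00) ∩ circle(D,8.00): a=6.4913, h=7.6068
  candidates: C₊=(6.0729,6.3027) cross=68.222; C₋=(11.2707,-7.9954) cross=-68.222
  mode - wants cross < 0 → take C=(11.2707,-7.9954) (cross=-68.222)
ex = (C−B)/|BC| = (0.8700,-0.4931); ey = (0.4931,0.8700)
P = B + -1.14·ex + -3.18·ey = (0.0113,-5.2685)

0.01 -5.27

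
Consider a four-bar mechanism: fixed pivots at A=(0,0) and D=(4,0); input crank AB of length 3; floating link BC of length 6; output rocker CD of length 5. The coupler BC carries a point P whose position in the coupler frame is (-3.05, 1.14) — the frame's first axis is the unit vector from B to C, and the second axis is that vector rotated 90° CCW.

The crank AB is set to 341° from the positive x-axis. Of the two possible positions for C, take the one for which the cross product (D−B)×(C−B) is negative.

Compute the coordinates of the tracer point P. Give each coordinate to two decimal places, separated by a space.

A=(0,0), D=(4.00,0)
B = A + 3.00·(cos341°, sin341°) = (2.8366, -0.9767)
|BD| = 1.5191
circle(B,6.00) ∩ circle(D,5.00): a=4.3802, h=4.1005
  candidates: C₊=(3.5549,4.9801) cross=6.229; C₋=(8.8278,-1.3009) cross=-6.229
  mode - wants cross < 0 → take C=(8.8278,-1.3009) (cross=-6.229)
ex = (C−B)/|BC| = (0.9985,-0.0540); ey = (0.0540,0.9985)
P = B + -3.05·ex + 1.14·ey = (-0.1474,0.3265)

-0.15 0.33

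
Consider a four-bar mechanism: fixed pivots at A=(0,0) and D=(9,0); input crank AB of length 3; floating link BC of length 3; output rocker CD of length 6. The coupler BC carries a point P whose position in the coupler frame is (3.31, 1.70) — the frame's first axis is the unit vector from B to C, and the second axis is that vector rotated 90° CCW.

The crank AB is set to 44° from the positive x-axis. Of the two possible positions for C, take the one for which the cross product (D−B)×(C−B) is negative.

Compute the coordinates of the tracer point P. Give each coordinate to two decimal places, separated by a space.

4.77 -0.57

A=(0,0), D=(9.00,0)
B = A + 3.00·(cos44°, sin44°) = (2.1580, 2.0840)
|BD| = 7.1523
circle(B,3.00) ∩ circle(D,6.00): a=1.6887, h=2.4796
  candidates: C₊=(4.4959,3.9640) cross=17.735; C₋=(3.0509,-0.7801) cross=-17.735
  mode - wants cross < 0 → take C=(3.0509,-0.7801) (cross=-17.735)
ex = (C−B)/|BC| = (0.2976,-0.9547); ey = (0.9547,0.2976)
P = B + 3.31·ex + 1.70·ey = (4.7661,-0.5700)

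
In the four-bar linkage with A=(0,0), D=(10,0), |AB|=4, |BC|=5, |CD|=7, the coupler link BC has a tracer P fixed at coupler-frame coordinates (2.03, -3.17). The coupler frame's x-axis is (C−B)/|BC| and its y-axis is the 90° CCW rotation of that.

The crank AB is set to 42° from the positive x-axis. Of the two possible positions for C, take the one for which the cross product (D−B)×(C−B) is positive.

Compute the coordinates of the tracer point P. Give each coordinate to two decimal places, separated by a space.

A=(0,0), D=(10.00,0)
B = A + 4.00·(cos42°, sin42°) = (2.9726, 2.6765)
|BD| = 7.5199
circle(B,5.00) ∩ circle(D,7.00): a=2.1642, h=4.5074
  candidates: C₊=(6.5993,6.1184) cross=33.895; C₋=(3.3907,-2.3060) cross=-33.895
  mode + wants cross > 0 → take C=(6.5993,6.1184) (cross=33.895)
ex = (C−B)/|BC| = (0.7253,0.6884); ey = (-0.6884,0.7253)
P = B + 2.03·ex + -3.17·ey = (6.6272,1.7746)

6.63 1.77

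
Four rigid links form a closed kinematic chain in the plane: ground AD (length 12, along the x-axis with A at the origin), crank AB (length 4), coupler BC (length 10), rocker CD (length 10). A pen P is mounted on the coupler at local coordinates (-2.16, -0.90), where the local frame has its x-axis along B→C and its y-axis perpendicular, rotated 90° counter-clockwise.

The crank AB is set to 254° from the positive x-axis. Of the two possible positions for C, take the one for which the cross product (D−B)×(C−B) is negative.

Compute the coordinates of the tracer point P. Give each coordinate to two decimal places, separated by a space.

A=(0,0), D=(12.00,0)
B = A + 4.00·(cos254°, sin254°) = (-1.1025, -3.8450)
|BD| = 13.6551
circle(B,10.00) ∩ circle(D,10.00): a=6.8275, h=7.3065
  candidates: C₊=(3.3913,5.0883) cross=99.771; C₋=(7.5061,-8.9334) cross=-99.771
  mode - wants cross < 0 → take C=(7.5061,-8.9334) (cross=-99.771)
ex = (C−B)/|BC| = (0.8609,-0.5088); ey = (0.5088,0.8609)
P = B + -2.16·ex + -0.90·ey = (-3.4200,-3.5208)

-3.42 -3.52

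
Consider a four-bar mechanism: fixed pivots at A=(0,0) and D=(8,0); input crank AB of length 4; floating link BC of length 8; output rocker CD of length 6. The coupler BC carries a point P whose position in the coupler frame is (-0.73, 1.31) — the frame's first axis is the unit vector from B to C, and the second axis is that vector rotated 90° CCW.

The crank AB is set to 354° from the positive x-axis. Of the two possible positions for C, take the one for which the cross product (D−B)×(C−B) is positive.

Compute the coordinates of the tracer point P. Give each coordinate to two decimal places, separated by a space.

A=(0,0), D=(8.00,0)
B = A + 4.00·(cos354°, sin354°) = (3.9781, -0.4181)
|BD| = 4.0436
circle(B,8.00) ∩ circle(D,6.00): a=5.4841, h=5.8245
  candidates: C₊=(8.8305,5.9422) cross=23.552; C₋=(10.0350,-5.6443) cross=-23.552
  mode + wants cross > 0 → take C=(8.8305,5.9422) (cross=23.552)
ex = (C−B)/|BC| = (0.6066,0.7950); ey = (-0.7950,0.6066)
P = B + -0.73·ex + 1.31·ey = (2.4938,-0.2039)

2.49 -0.20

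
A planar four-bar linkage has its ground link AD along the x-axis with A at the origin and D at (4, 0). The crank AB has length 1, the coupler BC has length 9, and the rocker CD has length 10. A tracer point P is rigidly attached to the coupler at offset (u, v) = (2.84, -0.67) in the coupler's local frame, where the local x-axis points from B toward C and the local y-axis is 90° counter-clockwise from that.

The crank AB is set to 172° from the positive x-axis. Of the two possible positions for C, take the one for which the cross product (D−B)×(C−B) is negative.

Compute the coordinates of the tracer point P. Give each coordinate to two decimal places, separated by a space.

A=(0,0), D=(4.00,0)
B = A + 1.00·(cos172°, sin172°) = (-0.9903, 0.1392)
|BD| = 4.9922
circle(B,9.00) ∩ circle(D,10.00): a=0.5931, h=8.9804
  candidates: C₊=(-0.1470,9.0996) cross=44.832; C₋=(-0.6477,-8.8543) cross=-44.832
  mode - wants cross < 0 → take C=(-0.6477,-8.8543) (cross=-44.832)
ex = (C−B)/|BC| = (0.0381,-0.9993); ey = (0.9993,0.0381)
P = B + 2.84·ex + -0.67·ey = (-1.5517,-2.7243)

-1.55 -2.72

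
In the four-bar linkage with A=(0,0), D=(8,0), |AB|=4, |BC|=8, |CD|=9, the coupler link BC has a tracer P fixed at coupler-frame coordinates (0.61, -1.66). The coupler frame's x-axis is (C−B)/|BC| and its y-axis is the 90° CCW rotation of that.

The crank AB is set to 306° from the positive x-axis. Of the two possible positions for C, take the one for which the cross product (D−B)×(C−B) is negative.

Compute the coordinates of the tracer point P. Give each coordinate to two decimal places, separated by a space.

A=(0,0), D=(8.00,0)
B = A + 4.00·(cos306°, sin306°) = (2.3511, -3.2361)
|BD| = 6.5101
circle(B,8.00) ∩ circle(D,9.00): a=1.9494, h=7.7589
  candidates: C₊=(0.1859,4.4653) cross=50.511; C₋=(7.8994,-8.9994) cross=-50.511
  mode - wants cross < 0 → take C=(7.8994,-8.9994) (cross=-50.511)
ex = (C−B)/|BC| = (0.6935,-0.7204); ey = (0.7204,0.6935)
P = B + 0.61·ex + -1.66·ey = (1.5783,-4.8268)

1.58 -4.83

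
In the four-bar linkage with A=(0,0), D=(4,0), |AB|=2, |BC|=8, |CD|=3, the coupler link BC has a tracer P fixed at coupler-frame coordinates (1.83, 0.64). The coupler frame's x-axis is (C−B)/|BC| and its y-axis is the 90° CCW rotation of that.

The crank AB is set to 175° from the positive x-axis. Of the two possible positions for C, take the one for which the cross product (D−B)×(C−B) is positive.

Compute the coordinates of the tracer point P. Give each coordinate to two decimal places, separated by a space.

-0.43 1.32

A=(0,0), D=(4.00,0)
B = A + 2.00·(cos175°, sin175°) = (-1.9924, 0.1743)
|BD| = 5.9949
circle(B,8.00) ∩ circle(D,3.00): a=7.5847, h=2.5441
  candidates: C₊=(5.6631,2.4968) cross=15.252; C₋=(5.5151,-2.5893) cross=-15.252
  mode + wants cross > 0 → take C=(5.6631,2.4968) (cross=15.252)
ex = (C−B)/|BC| = (0.9569,0.2903); ey = (-0.2903,0.9569)
P = B + 1.83·ex + 0.64·ey = (-0.4270,1.3180)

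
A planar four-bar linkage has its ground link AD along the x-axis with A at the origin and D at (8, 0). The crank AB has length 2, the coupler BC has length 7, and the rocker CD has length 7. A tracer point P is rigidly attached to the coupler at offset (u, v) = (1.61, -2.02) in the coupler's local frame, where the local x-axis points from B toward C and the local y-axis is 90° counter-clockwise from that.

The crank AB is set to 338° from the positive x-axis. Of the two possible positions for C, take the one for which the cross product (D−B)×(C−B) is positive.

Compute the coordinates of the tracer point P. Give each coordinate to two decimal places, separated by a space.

4.29 0.10

A=(0,0), D=(8.00,0)
B = A + 2.00·(cos338°, sin338°) = (1.8544, -0.7492)
|BD| = 6.1911
circle(B,7.00) ∩ circle(D,7.00): a=3.0956, h=6.2783
  candidates: C₊=(4.1674,5.8576) cross=38.870; C₋=(5.6869,-6.6068) cross=-38.870
  mode + wants cross > 0 → take C=(4.1674,5.8576) (cross=38.870)
ex = (C−B)/|BC| = (0.3304,0.9438); ey = (-0.9438,0.3304)
P = B + 1.61·ex + -2.02·ey = (4.2929,0.1029)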